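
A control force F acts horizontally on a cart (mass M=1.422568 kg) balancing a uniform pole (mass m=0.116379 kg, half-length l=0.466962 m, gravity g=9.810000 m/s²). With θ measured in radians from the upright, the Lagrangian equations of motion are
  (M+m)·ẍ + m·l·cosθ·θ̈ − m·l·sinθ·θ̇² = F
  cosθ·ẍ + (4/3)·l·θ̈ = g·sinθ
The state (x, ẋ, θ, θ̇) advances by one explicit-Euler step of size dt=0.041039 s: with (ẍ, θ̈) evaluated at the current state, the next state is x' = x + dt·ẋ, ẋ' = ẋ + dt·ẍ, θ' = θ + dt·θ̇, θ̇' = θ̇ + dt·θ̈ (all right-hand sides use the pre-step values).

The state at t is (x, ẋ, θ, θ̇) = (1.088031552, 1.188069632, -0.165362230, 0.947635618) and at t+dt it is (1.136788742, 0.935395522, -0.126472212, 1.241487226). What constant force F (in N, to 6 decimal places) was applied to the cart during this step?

ẍ = (ẋ'−ẋ)/dt = (0.935395522−1.188069632)/0.041039 = -6.156927
θ̈ = (θ̇'−θ̇)/dt = (1.241487226−0.947635618)/0.041039 = 7.160301
sinθ=-0.164610, cosθ=0.986359
F = (M+m)·ẍ + m·l·cosθ·θ̈ − m·l·sinθ·θ̇² = -9.475184 + 0.383815 − -0.008033 = -9.083335

F = -9.083335 N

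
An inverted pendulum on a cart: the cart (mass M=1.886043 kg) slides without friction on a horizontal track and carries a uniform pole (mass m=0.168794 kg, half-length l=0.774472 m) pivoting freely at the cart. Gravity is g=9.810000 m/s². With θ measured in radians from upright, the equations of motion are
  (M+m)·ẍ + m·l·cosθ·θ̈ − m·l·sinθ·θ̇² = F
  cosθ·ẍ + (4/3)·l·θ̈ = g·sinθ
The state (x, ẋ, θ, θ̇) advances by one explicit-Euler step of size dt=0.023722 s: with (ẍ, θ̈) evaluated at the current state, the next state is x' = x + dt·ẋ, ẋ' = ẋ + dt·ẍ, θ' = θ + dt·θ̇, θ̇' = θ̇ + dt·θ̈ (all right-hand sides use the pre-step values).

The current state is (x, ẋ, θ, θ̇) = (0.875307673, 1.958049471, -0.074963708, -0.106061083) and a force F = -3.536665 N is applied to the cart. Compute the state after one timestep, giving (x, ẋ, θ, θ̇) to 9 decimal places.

sinθ=-0.074893517, cosθ=0.997191537
temp = (F + m·l·θ̇²·sinθ)/(M+m) = (-3.536665 + -0.000110133)/2.054837 = -1.721194982
θ̈ = (g·sinθ − cosθ·temp)/(l·(4/3 − m·cos²θ/(M+m))) = 1.012676590
ẍ = temp − m·l·θ̈·cosθ/(M+m) = -1.785439297
Euler: x'=0.875307673+0.023722·1.958049471=0.921756523, ẋ'=1.958049471+0.023722·-1.785439297=1.915695280
       θ'=-0.074963708+0.023722·-0.106061083=-0.077479689, θ̇'=-0.106061083+0.023722·1.012676590=-0.082038369

(0.921756523, 1.915695280, -0.077479689, -0.082038369)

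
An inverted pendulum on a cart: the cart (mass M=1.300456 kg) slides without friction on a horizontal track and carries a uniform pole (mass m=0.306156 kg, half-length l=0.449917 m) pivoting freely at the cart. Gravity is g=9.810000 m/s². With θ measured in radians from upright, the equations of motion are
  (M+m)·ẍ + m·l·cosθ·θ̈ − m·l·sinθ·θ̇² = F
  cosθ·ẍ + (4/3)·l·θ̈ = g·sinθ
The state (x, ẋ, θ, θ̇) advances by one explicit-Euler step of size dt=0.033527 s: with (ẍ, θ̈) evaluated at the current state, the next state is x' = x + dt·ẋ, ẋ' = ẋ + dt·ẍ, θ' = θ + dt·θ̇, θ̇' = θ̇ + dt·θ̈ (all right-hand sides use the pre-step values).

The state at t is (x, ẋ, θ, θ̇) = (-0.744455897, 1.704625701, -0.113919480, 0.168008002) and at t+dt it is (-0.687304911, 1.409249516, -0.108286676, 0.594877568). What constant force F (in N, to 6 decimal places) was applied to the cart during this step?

ẍ = (ẋ'−ẋ)/dt = (1.409249516−1.704625701)/0.033527 = -8.810099
θ̈ = (θ̇'−θ̇)/dt = (0.594877568−0.168008002)/0.033527 = 12.732113
sinθ=-0.113673, cosθ=0.993518
F = (M+m)·ẍ + m·l·cosθ·θ̈ − m·l·sinθ·θ̇² = -14.154411 + 1.742415 − -0.000442 = -12.411554

F = -12.411554 N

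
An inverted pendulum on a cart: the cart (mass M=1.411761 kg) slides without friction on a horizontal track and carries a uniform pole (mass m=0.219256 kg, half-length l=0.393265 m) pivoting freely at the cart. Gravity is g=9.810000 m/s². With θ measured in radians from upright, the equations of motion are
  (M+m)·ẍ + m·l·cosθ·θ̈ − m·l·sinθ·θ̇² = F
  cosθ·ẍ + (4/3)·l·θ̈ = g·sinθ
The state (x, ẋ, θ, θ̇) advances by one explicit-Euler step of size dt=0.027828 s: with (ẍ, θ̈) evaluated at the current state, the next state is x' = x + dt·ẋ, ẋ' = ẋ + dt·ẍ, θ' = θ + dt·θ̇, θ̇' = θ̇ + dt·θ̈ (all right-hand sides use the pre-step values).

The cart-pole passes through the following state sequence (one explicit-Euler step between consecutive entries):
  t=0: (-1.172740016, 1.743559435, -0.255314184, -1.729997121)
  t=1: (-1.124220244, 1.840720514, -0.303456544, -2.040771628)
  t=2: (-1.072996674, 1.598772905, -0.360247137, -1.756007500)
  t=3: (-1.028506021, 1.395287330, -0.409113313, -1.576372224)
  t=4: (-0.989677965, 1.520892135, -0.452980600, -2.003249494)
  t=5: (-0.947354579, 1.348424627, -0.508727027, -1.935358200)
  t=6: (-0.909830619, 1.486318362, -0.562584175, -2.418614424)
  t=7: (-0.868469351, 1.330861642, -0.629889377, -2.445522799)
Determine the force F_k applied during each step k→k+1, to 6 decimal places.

F_0 = 4.828120 N
F_1 = -13.231363 N
F_2 = -11.311820 N
F_3 = 6.233480 N
F_4 = -9.767848 N
F_5 = 6.931587 N
F_6 = -8.912914 N

step 0→1:
  ẍ = (ẋ'−ẋ)/dt = (1.840720514−1.743559435)/0.027828 = 3.491486
  θ̈ = (θ̇'−θ̇)/dt = (-2.040771628−-1.729997121)/0.027828 = -11.167691
  sinθ=-0.252549, cosθ=0.967584
  F = (M+m)·ẍ + m·l·cosθ·θ̈ − m·l·sinθ·θ̇² = 5.694673 + -0.931727 − -0.065174 = 4.828120
step 1→2:
  ẍ = (ẋ'−ẋ)/dt = (1.598772905−1.840720514)/0.027828 = -8.694394
  θ̈ = (θ̇'−θ̇)/dt = (-1.756007500−-2.040771628)/0.027828 = 10.233007
  sinθ=-0.298821, cosθ=0.954309
  F = (M+m)·ẍ + m·l·cosθ·θ̈ − m·l·sinθ·θ̇² = -14.180705 + 0.842033 − -0.107309 = -13.231363
step 2→3:
  ẍ = (ẋ'−ẋ)/dt = (1.395287330−1.598772905)/0.027828 = -7.312260
  θ̈ = (θ̇'−θ̇)/dt = (-1.576372224−-1.756007500)/0.027828 = 6.455199
  sinθ=-0.352506, cosθ=0.935810
  F = (M+m)·ẍ + m·l·cosθ·θ̈ − m·l·sinθ·θ̇² = -11.926421 + 0.520876 − -0.093725 = -11.311820
step 3→4:
  ẍ = (ẋ'−ẋ)/dt = (1.520892135−1.395287330)/0.027828 = 4.513612
  θ̈ = (θ̇'−θ̇)/dt = (-2.003249494−-1.576372224)/0.027828 = -15.339847
  sinθ=-0.397796, cosθ=0.917474
  F = (M+m)·ẍ + m·l·cosθ·θ̈ − m·l·sinθ·θ̇² = 7.361778 + -1.213533 − -0.085234 = 6.233480
step 4→5:
  ẍ = (ẋ'−ẋ)/dt = (1.348424627−1.520892135)/0.027828 = -6.197625
  θ̈ = (θ̇'−θ̇)/dt = (-1.935358200−-2.003249494)/0.027828 = 2.439676
  sinθ=-0.437647, cosθ=0.899147
  F = (M+m)·ẍ + m·l·cosθ·θ̈ − m·l·sinθ·θ̇² = -10.108432 + 0.189147 − -0.151437 = -9.767848
step 5→6:
  ẍ = (ẋ'−ẋ)/dt = (1.486318362−1.348424627)/0.027828 = 4.955215
  θ̈ = (θ̇'−θ̇)/dt = (-2.418614424−-1.935358200)/0.027828 = -17.365827
  sinθ=-0.487066, cosθ=0.873365
  F = (M+m)·ẍ + m·l·cosθ·θ̈ − m·l·sinθ·θ̇² = 8.082041 + -1.307760 − -0.157307 = 6.931587
step 6→7:
  ẍ = (ẋ'−ẋ)/dt = (1.330861642−1.486318362)/0.027828 = -5.586342
  θ̈ = (θ̇'−θ̇)/dt = (-2.445522799−-2.418614424)/0.027828 = -0.966953
  sinθ=-0.533374, cosθ=0.845880
  F = (M+m)·ẍ + m·l·cosθ·θ̈ − m·l·sinθ·θ̇² = -9.111418 + -0.070526 − -0.269031 = -8.912914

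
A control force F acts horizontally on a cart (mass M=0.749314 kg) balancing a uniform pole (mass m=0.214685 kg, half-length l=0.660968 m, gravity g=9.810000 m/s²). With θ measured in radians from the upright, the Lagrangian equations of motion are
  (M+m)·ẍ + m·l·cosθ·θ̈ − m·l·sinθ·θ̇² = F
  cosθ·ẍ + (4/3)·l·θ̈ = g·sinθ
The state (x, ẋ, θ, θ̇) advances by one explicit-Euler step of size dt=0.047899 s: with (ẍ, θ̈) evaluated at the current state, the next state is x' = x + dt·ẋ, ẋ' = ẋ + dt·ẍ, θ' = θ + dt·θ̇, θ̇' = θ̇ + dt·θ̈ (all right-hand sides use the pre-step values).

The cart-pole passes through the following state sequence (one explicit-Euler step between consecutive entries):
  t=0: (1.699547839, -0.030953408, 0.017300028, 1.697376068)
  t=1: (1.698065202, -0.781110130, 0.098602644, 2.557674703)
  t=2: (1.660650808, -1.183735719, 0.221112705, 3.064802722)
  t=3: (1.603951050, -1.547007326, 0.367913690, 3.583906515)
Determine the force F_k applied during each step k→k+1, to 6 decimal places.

F_0 = -12.556234 N
F_1 = -6.699427 N
F_2 = -6.103004 N

step 0→1:
  ẍ = (ẋ'−ẋ)/dt = (-0.781110130−-0.030953408)/0.047899 = -15.661219
  θ̈ = (θ̇'−θ̇)/dt = (2.557674703−1.697376068)/0.047899 = 17.960680
  sinθ=0.017299, cosθ=0.999850
  F = (M+m)·ẍ + m·l·cosθ·θ̈ − m·l·sinθ·θ̇² = -15.097399 + 2.548238 − 0.007072 = -12.556234
step 1→2:
  ẍ = (ẋ'−ẋ)/dt = (-1.183735719−-0.781110130)/0.047899 = -8.405720
  θ̈ = (θ̇'−θ̇)/dt = (3.064802722−2.557674703)/0.047899 = 10.587445
  sinθ=0.098443, cosθ=0.995143
  F = (M+m)·ẍ + m·l·cosθ·θ̈ − m·l·sinθ·θ̇² = -8.103106 + 1.495060 − 0.091381 = -6.699427
step 2→3:
  ẍ = (ẋ'−ẋ)/dt = (-1.547007326−-1.183735719)/0.047899 = -7.584117
  θ̈ = (θ̇'−θ̇)/dt = (3.583906515−3.064802722)/0.047899 = 10.837466
  sinθ=0.219315, cosθ=0.975654
  F = (M+m)·ẍ + m·l·cosθ·θ̈ − m·l·sinθ·θ̇² = -7.311081 + 1.500395 − 0.292318 = -6.103004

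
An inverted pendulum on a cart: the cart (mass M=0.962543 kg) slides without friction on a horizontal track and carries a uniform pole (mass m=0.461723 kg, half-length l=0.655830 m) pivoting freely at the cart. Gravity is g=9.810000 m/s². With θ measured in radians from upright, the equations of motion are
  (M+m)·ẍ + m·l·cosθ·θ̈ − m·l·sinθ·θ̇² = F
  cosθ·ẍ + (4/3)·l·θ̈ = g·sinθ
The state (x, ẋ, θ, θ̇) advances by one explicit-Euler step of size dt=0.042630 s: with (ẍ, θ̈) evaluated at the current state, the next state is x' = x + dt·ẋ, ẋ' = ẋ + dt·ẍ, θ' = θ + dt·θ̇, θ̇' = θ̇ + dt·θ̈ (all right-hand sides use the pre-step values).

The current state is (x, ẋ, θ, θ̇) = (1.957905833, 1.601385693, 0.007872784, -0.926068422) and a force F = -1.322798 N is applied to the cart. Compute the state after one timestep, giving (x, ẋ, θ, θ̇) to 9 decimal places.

sinθ=0.007872703, cosθ=0.999969010
temp = (F + m·l·θ̇²·sinθ)/(M+m) = (-1.322798 + 0.002044480)/1.424266 = -0.927322228
θ̈ = (g·sinθ − cosθ·temp)/(l·(4/3 − m·cos²θ/(M+m))) = 1.517766212
ẍ = temp − m·l·θ̈·cosθ/(M+m) = -1.250003011
Euler: x'=1.957905833+0.042630·1.601385693=2.026172905, ẋ'=1.601385693+0.042630·-1.250003011=1.548098065
       θ'=0.007872784+0.042630·-0.926068422=-0.031605513, θ̇'=-0.926068422+0.042630·1.517766212=-0.861366048

(2.026172905, 1.548098065, -0.031605513, -0.861366048)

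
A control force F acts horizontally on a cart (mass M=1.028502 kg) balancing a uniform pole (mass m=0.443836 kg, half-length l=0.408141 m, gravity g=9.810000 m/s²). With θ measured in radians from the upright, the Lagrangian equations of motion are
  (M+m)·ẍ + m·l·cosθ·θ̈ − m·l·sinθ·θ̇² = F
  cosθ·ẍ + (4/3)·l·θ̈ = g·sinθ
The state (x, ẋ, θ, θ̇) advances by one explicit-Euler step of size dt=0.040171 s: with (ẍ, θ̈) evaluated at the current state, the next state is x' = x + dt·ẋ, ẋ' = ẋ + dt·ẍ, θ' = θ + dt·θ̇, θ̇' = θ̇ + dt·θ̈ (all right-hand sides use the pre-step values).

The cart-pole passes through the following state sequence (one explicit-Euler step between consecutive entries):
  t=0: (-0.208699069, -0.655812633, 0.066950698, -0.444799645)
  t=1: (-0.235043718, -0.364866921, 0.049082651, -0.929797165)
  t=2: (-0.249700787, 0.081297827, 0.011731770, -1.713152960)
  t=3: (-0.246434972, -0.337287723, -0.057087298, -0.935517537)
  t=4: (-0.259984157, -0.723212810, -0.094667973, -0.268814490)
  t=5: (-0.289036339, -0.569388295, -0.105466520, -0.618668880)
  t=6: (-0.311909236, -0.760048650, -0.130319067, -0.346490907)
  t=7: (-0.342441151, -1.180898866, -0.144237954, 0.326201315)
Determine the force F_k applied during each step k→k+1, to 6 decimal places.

F_0 = 8.479121 N
F_1 = 12.816820 N
F_2 = -11.841697 N
F_3 = -11.134247 N
F_4 = 4.068603 N
F_5 = -5.760196 N
F_6 = -12.414351 N

step 0→1:
  ẍ = (ẋ'−ẋ)/dt = (-0.364866921−-0.655812633)/0.040171 = 7.242680
  θ̈ = (θ̇'−θ̇)/dt = (-0.929797165−-0.444799645)/0.040171 = -12.073325
  sinθ=0.066901, cosθ=0.997760
  F = (M+m)·ẍ + m·l·cosθ·θ̈ − m·l·sinθ·θ̇² = 10.663673 + -2.182155 − 0.002398 = 8.479121
step 1→2:
  ẍ = (ẋ'−ẋ)/dt = (0.081297827−-0.364866921)/0.040171 = 11.106638
  θ̈ = (θ̇'−θ̇)/dt = (-1.713152960−-0.929797165)/0.040171 = -19.500530
  sinθ=0.049063, cosθ=0.998796
  F = (M+m)·ẍ + m·l·cosθ·θ̈ − m·l·sinθ·θ̇² = 16.352725 + -3.528221 − 0.007684 = 12.816820
step 2→3:
  ẍ = (ẋ'−ẋ)/dt = (-0.337287723−0.081297827)/0.040171 = -10.420093
  θ̈ = (θ̇'−θ̇)/dt = (-0.935517537−-1.713152960)/0.040171 = 19.358130
  sinθ=0.011732, cosθ=0.999931
  F = (M+m)·ẍ + m·l·cosθ·θ̈ − m·l·sinθ·θ̇² = -15.341899 + 3.506439 − 0.006237 = -11.841697
step 3→4:
  ẍ = (ẋ'−ẋ)/dt = (-0.723212810−-0.337287723)/0.040171 = -9.607057
  θ̈ = (θ̇'−θ̇)/dt = (-0.268814490−-0.935517537)/0.040171 = 16.596626
  sinθ=-0.057056, cosθ=0.998371
  F = (M+m)·ẍ + m·l·cosθ·θ̈ − m·l·sinθ·θ̇² = -14.144835 + 3.001542 − -0.009046 = -11.134247
step 4→5:
  ẍ = (ẋ'−ẋ)/dt = (-0.569388295−-0.723212810)/0.040171 = 3.829243
  θ̈ = (θ̇'−θ̇)/dt = (-0.618668880−-0.268814490)/0.040171 = -8.709128
  sinθ=-0.094527, cosθ=0.995522
  F = (M+m)·ẍ + m·l·cosθ·θ̈ − m·l·sinθ·θ̇² = 5.637940 + -1.570574 − -0.001237 = 4.068603
step 5→6:
  ẍ = (ẋ'−ẋ)/dt = (-0.760048650−-0.569388295)/0.040171 = -4.746219
  θ̈ = (θ̇'−θ̇)/dt = (-0.346490907−-0.618668880)/0.040171 = 6.775484
  sinθ=-0.105271, cosθ=0.994444
  F = (M+m)·ẍ + m·l·cosθ·θ̈ − m·l·sinθ·θ̇² = -6.988038 + 1.220543 − -0.007299 = -5.760196
step 6→7:
  ẍ = (ẋ'−ẋ)/dt = (-1.180898866−-0.760048650)/0.040171 = -10.476468
  θ̈ = (θ̇'−θ̇)/dt = (0.326201315−-0.346490907)/0.040171 = 16.745718
  sinθ=-0.129951, cosθ=0.991520
  F = (M+m)·ẍ + m·l·cosθ·θ̈ − m·l·sinθ·θ̇² = -15.424903 + 3.007726 − -0.002826 = -12.414351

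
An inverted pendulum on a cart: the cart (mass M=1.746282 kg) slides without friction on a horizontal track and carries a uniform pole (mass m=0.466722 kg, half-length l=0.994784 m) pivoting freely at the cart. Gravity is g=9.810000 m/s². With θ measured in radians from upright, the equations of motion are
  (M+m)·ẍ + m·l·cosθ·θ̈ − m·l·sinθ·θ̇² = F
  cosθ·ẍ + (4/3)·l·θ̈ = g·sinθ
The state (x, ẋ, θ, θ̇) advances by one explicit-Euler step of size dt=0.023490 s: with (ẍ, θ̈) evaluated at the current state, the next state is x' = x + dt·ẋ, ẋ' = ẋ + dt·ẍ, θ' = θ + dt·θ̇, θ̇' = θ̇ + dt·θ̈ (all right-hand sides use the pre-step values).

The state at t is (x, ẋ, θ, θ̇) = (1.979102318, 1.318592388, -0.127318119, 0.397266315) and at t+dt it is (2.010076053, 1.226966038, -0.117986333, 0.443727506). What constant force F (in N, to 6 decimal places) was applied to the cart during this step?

ẍ = (ẋ'−ẋ)/dt = (1.226966038−1.318592388)/0.023490 = -3.900653
θ̈ = (θ̇'−θ̇)/dt = (0.443727506−0.397266315)/0.023490 = 1.977914
sinθ=-0.126974, cosθ=0.991906
F = (M+m)·ẍ + m·l·cosθ·θ̈ − m·l·sinθ·θ̇² = -8.632162 + 0.910888 − -0.009304 = -7.711970

F = -7.711970 N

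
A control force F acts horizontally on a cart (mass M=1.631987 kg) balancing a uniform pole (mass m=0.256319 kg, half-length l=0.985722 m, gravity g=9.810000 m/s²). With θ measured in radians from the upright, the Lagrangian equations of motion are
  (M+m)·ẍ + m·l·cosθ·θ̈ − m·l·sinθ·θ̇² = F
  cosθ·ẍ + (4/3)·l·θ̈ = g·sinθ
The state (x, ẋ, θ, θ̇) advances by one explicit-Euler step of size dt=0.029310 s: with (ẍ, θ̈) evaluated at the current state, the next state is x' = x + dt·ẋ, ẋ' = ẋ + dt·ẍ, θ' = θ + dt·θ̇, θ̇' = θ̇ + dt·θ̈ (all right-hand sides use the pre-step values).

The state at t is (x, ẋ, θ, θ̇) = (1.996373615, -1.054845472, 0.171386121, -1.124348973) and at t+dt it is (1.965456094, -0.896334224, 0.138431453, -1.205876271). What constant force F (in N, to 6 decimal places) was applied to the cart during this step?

F = 9.465175 N

ẍ = (ẋ'−ẋ)/dt = (-0.896334224−-1.054845472)/0.029310 = 5.408094
θ̈ = (θ̇'−θ̇)/dt = (-1.205876271−-1.124348973)/0.029310 = -2.781552
sinθ=0.170548, cosθ=0.985349
F = (M+m)·ẍ + m·l·cosθ·θ̈ − m·l·sinθ·θ̇² = 10.212137 + -0.692489 − 0.054473 = 9.465175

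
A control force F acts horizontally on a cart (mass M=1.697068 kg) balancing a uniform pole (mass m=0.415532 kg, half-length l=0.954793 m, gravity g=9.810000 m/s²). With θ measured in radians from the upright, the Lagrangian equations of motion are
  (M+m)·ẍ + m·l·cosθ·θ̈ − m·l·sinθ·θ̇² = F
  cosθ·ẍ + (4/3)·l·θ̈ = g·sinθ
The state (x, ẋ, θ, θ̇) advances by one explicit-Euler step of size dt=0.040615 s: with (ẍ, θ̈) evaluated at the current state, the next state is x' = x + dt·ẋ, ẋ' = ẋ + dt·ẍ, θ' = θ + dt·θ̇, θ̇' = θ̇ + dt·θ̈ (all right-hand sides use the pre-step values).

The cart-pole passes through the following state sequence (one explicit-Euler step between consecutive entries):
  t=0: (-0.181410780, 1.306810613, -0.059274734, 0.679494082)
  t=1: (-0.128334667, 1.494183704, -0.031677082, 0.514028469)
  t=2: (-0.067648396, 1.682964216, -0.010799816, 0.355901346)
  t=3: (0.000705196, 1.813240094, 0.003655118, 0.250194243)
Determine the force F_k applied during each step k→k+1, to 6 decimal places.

F_0 = 8.143603 N
F_1 = 8.278901 N
F_2 = 5.744339 N

step 0→1:
  ẍ = (ẋ'−ẋ)/dt = (1.494183704−1.306810613)/0.040615 = 4.613396
  θ̈ = (θ̇'−θ̇)/dt = (0.514028469−0.679494082)/0.040615 = -4.074003
  sinθ=-0.059240, cosθ=0.998244
  F = (M+m)·ẍ + m·l·cosθ·θ̈ − m·l·sinθ·θ̇² = 9.746261 + -1.613510 − -0.010852 = 8.143603
step 1→2:
  ẍ = (ẋ'−ẋ)/dt = (1.682964216−1.494183704)/0.040615 = 4.648049
  θ̈ = (θ̇'−θ̇)/dt = (0.355901346−0.514028469)/0.040615 = -3.893318
  sinθ=-0.031672, cosθ=0.999498
  F = (M+m)·ẍ + m·l·cosθ·θ̈ − m·l·sinθ·θ̇² = 9.819468 + -1.543888 − -0.003320 = 8.278901
step 2→3:
  ẍ = (ẋ'−ẋ)/dt = (1.813240094−1.682964216)/0.040615 = 3.207580
  θ̈ = (θ̇'−θ̇)/dt = (0.250194243−0.355901346)/0.040615 = -2.602662
  sinθ=-0.010800, cosθ=0.999942
  F = (M+m)·ẍ + m·l·cosθ·θ̈ − m·l·sinθ·θ̇² = 6.776334 + -1.032538 − -0.000543 = 5.744339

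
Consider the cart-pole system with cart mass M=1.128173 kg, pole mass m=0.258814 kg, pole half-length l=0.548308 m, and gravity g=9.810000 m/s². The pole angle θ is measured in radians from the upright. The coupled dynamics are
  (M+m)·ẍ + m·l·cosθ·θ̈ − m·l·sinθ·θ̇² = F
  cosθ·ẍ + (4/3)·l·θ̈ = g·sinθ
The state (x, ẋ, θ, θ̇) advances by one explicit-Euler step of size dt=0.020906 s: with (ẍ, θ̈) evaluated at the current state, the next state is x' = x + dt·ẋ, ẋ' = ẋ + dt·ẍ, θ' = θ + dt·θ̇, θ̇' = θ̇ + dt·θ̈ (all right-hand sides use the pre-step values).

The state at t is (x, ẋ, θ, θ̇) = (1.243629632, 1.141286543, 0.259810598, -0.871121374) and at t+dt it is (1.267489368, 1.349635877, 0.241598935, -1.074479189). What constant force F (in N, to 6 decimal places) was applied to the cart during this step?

F = 12.460993 N

ẍ = (ẋ'−ẋ)/dt = (1.349635877−1.141286543)/0.020906 = 9.966007
θ̈ = (θ̇'−θ̇)/dt = (-1.074479189−-0.871121374)/0.020906 = -9.727246
sinθ=0.256898, cosθ=0.966439
F = (M+m)·ẍ + m·l·cosθ·θ̈ − m·l·sinθ·θ̇² = 13.822722 + -1.334064 − 0.027665 = 12.460993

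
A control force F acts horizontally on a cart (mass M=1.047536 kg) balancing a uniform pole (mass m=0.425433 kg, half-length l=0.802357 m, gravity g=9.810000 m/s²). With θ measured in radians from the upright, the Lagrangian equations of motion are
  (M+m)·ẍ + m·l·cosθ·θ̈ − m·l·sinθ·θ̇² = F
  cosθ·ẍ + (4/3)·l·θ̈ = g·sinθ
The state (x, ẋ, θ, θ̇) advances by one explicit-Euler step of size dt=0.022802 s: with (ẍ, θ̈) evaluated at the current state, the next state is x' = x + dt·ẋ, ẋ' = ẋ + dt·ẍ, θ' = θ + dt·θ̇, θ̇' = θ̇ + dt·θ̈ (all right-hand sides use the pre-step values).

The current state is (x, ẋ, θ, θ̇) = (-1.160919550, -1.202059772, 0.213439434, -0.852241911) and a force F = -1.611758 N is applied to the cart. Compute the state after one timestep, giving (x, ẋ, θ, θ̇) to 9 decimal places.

sinθ=0.211822533, cosθ=0.977308147
temp = (F + m·l·θ̇²·sinθ)/(M+m) = (-1.611758 + 0.052516618)/1.472969 = -1.058570399
θ̈ = (g·sinθ − cosθ·temp)/(l·(4/3 − m·cos²θ/(M+m))) = 3.668422659
ẍ = temp − m·l·θ̈·cosθ/(M+m) = -1.889407917
Euler: x'=-1.160919550+0.022802·-1.202059772=-1.188328917, ẋ'=-1.202059772+0.022802·-1.889407917=-1.245142051
       θ'=0.213439434+0.022802·-0.852241911=0.194006614, θ̇'=-0.852241911+0.022802·3.668422659=-0.768594538

(-1.188328917, -1.245142051, 0.194006614, -0.768594538)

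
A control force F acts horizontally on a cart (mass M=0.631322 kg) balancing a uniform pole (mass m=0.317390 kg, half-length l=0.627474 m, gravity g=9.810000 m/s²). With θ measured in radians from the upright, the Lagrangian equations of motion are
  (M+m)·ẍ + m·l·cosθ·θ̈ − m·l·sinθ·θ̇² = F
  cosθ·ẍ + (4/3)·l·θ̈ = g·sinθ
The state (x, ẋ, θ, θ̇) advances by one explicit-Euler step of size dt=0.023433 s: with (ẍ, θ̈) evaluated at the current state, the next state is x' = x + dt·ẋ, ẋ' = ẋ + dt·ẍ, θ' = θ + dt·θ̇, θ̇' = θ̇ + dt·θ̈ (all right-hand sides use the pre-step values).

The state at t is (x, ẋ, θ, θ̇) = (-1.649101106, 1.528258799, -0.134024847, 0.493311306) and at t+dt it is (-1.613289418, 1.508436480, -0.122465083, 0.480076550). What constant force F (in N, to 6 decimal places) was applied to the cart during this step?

F = -0.907525 N

ẍ = (ẋ'−ẋ)/dt = (1.508436480−1.528258799)/0.023433 = -0.845915
θ̈ = (θ̇'−θ̇)/dt = (0.480076550−0.493311306)/0.023433 = -0.564791
sinθ=-0.133624, cosθ=0.991032
F = (M+m)·ẍ + m·l·cosθ·θ̈ − m·l·sinθ·θ̇² = -0.802529 + -0.111472 − -0.006476 = -0.907525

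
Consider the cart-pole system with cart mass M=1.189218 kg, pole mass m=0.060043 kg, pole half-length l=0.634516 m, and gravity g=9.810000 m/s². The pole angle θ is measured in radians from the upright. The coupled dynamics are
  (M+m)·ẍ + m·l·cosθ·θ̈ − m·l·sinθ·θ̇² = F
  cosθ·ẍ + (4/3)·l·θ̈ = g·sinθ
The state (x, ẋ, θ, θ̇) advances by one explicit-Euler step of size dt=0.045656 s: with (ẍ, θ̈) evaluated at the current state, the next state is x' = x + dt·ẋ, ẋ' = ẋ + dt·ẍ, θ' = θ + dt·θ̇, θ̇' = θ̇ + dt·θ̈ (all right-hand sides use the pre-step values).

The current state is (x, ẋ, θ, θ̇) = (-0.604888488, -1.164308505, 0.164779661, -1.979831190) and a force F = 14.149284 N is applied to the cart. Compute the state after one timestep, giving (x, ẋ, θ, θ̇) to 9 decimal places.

sinθ=0.164034981, cosθ=0.986454523
temp = (F + m·l·θ̇²·sinθ)/(M+m) = (14.149284 + 0.024496146)/1.249261 = 11.345731713
θ̈ = (g·sinθ − cosθ·temp)/(l·(4/3 − m·cos²θ/(M+m))) = -11.738740032
ẍ = temp − m·l·θ̈·cosθ/(M+m) = 11.698874493
Euler: x'=-0.604888488+0.045656·-1.164308505=-0.658046157, ẋ'=-1.164308505+0.045656·11.698874493=-0.630184691
       θ'=0.164779661+0.045656·-1.979831190=0.074388488, θ̇'=-1.979831190+0.045656·-11.738740032=-2.515775105

(-0.658046157, -0.630184691, 0.074388488, -2.515775105)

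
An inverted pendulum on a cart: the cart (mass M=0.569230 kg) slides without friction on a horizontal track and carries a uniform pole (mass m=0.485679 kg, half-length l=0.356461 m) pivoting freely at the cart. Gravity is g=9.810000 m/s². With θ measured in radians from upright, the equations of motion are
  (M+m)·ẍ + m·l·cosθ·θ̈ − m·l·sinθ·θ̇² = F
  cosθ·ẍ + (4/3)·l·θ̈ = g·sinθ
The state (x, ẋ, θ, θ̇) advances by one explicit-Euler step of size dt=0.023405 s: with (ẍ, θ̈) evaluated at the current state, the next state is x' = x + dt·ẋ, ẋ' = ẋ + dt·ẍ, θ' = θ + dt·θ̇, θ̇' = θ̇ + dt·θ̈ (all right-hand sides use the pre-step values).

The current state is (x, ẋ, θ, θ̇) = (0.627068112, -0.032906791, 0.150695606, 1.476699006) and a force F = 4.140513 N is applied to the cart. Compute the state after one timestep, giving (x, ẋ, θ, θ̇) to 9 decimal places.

(0.626297929, 0.089895782, 0.185257746, 1.293772665)

sinθ=0.150125891, cosθ=0.988666889
temp = (F + m·l·θ̇²·sinθ)/(M+m) = (4.140513 + 0.056676224)/1.054909 = 3.978721600
θ̈ = (g·sinθ − cosθ·temp)/(l·(4/3 − m·cos²θ/(M+m))) = -7.815694964
ẍ = temp − m·l·θ̈·cosθ/(M+m) = 5.246852076
Euler: x'=0.627068112+0.023405·-0.032906791=0.626297929, ẋ'=-0.032906791+0.023405·5.246852076=0.089895782
       θ'=0.150695606+0.023405·1.476699006=0.185257746, θ̇'=1.476699006+0.023405·-7.815694964=1.293772665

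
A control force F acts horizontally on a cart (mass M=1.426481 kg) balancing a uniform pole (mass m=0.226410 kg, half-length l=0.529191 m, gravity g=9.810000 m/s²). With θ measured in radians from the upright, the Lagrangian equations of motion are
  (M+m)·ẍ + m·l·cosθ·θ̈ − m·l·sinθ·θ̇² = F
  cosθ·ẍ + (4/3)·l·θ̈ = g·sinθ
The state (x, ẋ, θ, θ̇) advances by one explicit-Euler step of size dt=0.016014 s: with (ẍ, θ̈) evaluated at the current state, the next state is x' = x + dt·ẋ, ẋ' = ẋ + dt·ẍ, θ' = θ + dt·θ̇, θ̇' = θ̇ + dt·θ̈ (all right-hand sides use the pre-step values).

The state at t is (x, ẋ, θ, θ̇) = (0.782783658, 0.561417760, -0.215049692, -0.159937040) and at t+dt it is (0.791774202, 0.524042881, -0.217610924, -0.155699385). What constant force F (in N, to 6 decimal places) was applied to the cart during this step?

F = -3.826033 N

ẍ = (ẋ'−ẋ)/dt = (0.524042881−0.561417760)/0.016014 = -2.333888
θ̈ = (θ̇'−θ̇)/dt = (-0.155699385−-0.159937040)/0.016014 = 0.264622
sinθ=-0.213396, cosθ=0.976966
F = (M+m)·ẍ + m·l·cosθ·θ̈ − m·l·sinθ·θ̇² = -3.857662 + 0.030975 − -0.000654 = -3.826033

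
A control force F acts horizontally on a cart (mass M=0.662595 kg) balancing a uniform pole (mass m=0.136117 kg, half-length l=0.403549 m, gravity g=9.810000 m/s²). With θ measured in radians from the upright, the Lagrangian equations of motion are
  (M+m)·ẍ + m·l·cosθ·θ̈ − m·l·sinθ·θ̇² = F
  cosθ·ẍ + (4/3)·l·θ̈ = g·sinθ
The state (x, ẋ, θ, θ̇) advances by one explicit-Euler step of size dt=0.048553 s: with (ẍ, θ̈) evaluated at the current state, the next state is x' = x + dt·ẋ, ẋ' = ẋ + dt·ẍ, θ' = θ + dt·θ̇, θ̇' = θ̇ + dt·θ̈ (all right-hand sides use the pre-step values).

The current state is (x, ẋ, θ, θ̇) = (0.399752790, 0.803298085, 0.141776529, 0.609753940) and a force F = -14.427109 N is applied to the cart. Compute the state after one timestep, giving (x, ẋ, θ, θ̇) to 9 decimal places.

(0.438755322, -0.208837397, 0.171381912, 2.597027688)

sinθ=0.141302041, cosθ=0.989966531
temp = (F + m·l·θ̇²·sinθ)/(M+m) = (-14.427109 + 0.002885801)/0.798712 = -18.059354560
θ̈ = (g·sinθ − cosθ·temp)/(l·(4/3 − m·cos²θ/(M+m))) = 40.929988833
ẍ = temp − m·l·θ̈·cosθ/(M+m) = -20.845992677
Euler: x'=0.399752790+0.048553·0.803298085=0.438755322, ẋ'=0.803298085+0.048553·-20.845992677=-0.208837397
       θ'=0.141776529+0.048553·0.609753940=0.171381912, θ̇'=0.609753940+0.048553·40.929988833=2.597027688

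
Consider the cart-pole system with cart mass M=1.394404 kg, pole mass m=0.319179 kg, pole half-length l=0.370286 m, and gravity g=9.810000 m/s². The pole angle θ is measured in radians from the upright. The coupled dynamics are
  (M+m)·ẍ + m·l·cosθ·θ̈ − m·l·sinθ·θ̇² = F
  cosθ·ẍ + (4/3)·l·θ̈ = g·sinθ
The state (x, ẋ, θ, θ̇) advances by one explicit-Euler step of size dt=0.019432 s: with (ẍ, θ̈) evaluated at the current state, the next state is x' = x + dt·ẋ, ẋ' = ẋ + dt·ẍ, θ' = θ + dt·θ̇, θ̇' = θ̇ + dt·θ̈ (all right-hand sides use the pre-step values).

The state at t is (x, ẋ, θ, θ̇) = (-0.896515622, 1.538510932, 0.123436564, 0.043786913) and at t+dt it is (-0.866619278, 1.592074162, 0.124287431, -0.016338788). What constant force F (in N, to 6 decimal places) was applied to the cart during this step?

F = 4.360460 N

ẍ = (ẋ'−ẋ)/dt = (1.592074162−1.538510932)/0.019432 = 2.756445
θ̈ = (θ̇'−θ̇)/dt = (-0.016338788−0.043786913)/0.019432 = -3.094159
sinθ=0.123123, cosθ=0.992391
F = (M+m)·ẍ + m·l·cosθ·θ̈ − m·l·sinθ·θ̇² = 4.723396 + -0.362909 − 0.000028 = 4.360460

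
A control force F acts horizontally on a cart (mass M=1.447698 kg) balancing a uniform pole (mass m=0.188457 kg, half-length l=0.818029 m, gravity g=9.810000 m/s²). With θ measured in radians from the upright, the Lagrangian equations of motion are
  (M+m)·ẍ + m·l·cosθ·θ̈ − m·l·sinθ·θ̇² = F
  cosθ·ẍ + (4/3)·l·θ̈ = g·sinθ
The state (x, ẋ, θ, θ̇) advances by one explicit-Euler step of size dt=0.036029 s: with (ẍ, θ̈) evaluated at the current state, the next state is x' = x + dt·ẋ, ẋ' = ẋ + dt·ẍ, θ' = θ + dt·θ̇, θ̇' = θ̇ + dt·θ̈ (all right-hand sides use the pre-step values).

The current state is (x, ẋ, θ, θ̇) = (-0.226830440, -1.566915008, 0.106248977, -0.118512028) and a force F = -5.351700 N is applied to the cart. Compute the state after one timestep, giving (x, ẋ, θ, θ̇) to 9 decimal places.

(-0.283284821, -1.699283282, 0.101979107, 0.036529237)

sinθ=0.106049185, cosθ=0.994360885
temp = (F + m·l·θ̇²·sinθ)/(M+m) = (-5.351700 + 0.000229622)/1.636155 = -3.270760031
θ̈ = (g·sinθ − cosθ·temp)/(l·(4/3 − m·cos²θ/(M+m))) = 4.303235306
ẍ = temp − m·l·θ̈·cosθ/(M+m) = -3.673936945
Euler: x'=-0.226830440+0.036029·-1.566915008=-0.283284821, ẋ'=-1.566915008+0.036029·-3.673936945=-1.699283282
       θ'=0.106248977+0.036029·-0.118512028=0.101979107, θ̇'=-0.118512028+0.036029·4.303235306=0.036529237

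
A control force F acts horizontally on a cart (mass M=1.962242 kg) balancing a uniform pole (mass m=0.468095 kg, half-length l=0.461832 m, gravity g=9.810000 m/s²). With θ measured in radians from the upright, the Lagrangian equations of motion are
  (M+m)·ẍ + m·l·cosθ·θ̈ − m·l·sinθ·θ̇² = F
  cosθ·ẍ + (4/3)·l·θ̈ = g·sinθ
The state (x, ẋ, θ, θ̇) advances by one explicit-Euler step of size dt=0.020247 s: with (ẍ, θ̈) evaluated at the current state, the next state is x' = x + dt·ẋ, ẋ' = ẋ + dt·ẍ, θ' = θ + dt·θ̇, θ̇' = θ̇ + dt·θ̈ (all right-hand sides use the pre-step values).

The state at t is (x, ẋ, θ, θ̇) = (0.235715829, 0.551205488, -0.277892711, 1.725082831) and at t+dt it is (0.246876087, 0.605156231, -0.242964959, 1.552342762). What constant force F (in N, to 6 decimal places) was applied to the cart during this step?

F = 4.878811 N

ẍ = (ẋ'−ẋ)/dt = (0.605156231−0.551205488)/0.020247 = 2.664629
θ̈ = (θ̇'−θ̇)/dt = (1.552342762−1.725082831)/0.020247 = -8.531638
sinθ=-0.274330, cosθ=0.961636
F = (M+m)·ẍ + m·l·cosθ·θ̈ − m·l·sinθ·θ̇² = 6.475946 + -1.773622 − -0.176486 = 4.878811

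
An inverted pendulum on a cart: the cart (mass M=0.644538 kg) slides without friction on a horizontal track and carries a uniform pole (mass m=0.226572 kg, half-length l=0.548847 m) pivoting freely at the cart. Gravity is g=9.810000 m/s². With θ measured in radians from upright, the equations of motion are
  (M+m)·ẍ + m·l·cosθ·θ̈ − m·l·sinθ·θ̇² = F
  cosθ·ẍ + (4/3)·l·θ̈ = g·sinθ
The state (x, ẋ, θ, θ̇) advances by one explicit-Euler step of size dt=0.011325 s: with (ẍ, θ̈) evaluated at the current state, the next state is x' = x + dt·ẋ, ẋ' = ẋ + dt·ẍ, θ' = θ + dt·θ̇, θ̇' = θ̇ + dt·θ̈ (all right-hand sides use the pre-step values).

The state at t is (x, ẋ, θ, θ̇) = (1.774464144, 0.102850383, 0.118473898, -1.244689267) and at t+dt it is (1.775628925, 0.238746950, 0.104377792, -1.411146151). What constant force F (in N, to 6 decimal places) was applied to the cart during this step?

F = 8.615329 N

ẍ = (ẋ'−ẋ)/dt = (0.238746950−0.102850383)/0.011325 = 11.999697
θ̈ = (θ̇'−θ̇)/dt = (-1.411146151−-1.244689267)/0.011325 = -14.698180
sinθ=0.118197, cosθ=0.992990
F = (M+m)·ẍ + m·l·cosθ·θ̈ − m·l·sinθ·θ̇² = 10.453056 + -1.814956 − 0.022771 = 8.615329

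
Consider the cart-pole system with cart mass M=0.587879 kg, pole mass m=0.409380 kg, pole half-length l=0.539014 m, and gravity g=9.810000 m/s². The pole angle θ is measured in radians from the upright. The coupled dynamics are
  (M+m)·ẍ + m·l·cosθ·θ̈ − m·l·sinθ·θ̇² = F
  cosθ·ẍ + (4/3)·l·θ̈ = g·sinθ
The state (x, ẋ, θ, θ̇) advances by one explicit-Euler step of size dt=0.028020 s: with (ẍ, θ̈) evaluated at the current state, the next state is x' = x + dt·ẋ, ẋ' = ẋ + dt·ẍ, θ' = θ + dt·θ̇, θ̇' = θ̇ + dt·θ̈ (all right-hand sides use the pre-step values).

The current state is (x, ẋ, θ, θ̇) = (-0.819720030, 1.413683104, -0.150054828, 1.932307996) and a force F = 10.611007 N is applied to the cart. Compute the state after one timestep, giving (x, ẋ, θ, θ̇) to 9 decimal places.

sinθ=-0.149492345, cosθ=0.988762883
temp = (F + m·l·θ̇²·sinθ)/(M+m) = (10.611007 + -0.123168123)/0.997259 = 10.516665056
θ̈ = (g·sinθ − cosθ·temp)/(l·(4/3 − m·cos²θ/(M+m))) = -23.618434126
ẍ = temp − m·l·θ̈·cosθ/(M+m) = 15.683944622
Euler: x'=-0.819720030+0.028020·1.413683104=-0.780108629, ẋ'=1.413683104+0.028020·15.683944622=1.853147232
       θ'=-0.150054828+0.028020·1.932307996=-0.095911558, θ̇'=1.932307996+0.028020·-23.618434126=1.270519472

(-0.780108629, 1.853147232, -0.095911558, 1.270519472)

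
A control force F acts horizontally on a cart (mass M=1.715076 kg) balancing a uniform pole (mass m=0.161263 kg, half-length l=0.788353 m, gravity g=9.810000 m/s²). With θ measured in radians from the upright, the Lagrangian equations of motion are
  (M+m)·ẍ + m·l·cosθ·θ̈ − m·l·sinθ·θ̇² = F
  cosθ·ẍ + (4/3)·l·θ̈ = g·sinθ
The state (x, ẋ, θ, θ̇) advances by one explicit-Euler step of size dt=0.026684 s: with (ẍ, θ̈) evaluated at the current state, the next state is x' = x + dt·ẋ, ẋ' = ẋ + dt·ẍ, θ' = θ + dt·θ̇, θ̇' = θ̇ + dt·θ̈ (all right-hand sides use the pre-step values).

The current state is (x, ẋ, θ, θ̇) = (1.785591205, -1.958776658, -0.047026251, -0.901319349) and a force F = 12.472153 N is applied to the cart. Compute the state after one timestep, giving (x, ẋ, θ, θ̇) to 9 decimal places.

(1.733323209, -1.768441263, -0.071077057, -1.093901701)

sinθ=-0.047008920, cosθ=0.998894470
temp = (F + m·l·θ̇²·sinθ)/(M+m) = (12.472153 + -0.004855043)/1.876339 = 6.644480532
θ̈ = (g·sinθ − cosθ·temp)/(l·(4/3 − m·cos²θ/(M+m))) = -7.217147051
ẍ = temp − m·l·θ̈·cosθ/(M+m) = 7.132940882
Euler: x'=1.785591205+0.026684·-1.958776658=1.733323209, ẋ'=-1.958776658+0.026684·7.132940882=-1.768441263
       θ'=-0.047026251+0.026684·-0.901319349=-0.071077057, θ̇'=-0.901319349+0.026684·-7.217147051=-1.093901701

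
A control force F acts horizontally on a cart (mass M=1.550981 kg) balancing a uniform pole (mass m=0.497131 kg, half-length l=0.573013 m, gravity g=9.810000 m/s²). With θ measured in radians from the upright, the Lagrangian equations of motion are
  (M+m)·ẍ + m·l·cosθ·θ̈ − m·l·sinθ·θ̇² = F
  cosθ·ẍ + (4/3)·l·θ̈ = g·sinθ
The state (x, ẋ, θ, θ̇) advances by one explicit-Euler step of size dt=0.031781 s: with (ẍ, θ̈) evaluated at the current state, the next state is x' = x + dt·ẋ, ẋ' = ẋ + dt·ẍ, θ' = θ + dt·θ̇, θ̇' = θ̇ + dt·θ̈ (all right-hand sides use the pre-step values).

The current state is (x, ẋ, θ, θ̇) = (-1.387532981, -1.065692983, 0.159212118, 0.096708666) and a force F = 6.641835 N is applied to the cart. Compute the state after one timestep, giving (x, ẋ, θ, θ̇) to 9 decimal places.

sinθ=0.158540339, cosθ=0.987352501
temp = (F + m·l·θ̇²·sinθ)/(M+m) = (6.641835 + 0.000422382)/2.048112 = 3.243112380
θ̈ = (g·sinθ − cosθ·temp)/(l·(4/3 − m·cos²θ/(M+m))) = -2.620530674
ẍ = temp − m·l·θ̈·cosθ/(M+m) = 3.602980269
Euler: x'=-1.387532981+0.031781·-1.065692983=-1.421401770, ẋ'=-1.065692983+0.031781·3.602980269=-0.951186667
       θ'=0.159212118+0.031781·0.096708666=0.162285616, θ̇'=0.096708666+0.031781·-2.620530674=0.013425581

(-1.421401770, -0.951186667, 0.162285616, 0.013425581)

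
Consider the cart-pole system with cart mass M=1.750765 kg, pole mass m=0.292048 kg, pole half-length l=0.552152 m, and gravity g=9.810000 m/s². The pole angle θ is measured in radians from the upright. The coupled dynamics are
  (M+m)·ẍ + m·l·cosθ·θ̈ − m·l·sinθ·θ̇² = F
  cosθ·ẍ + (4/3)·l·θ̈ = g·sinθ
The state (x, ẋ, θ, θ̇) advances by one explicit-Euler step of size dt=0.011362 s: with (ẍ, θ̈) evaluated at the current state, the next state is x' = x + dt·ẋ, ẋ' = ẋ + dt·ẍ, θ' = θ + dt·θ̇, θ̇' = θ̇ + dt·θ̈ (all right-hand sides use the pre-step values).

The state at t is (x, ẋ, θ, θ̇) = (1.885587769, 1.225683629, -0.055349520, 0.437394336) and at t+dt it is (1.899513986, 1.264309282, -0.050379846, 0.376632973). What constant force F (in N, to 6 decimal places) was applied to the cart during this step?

ẍ = (ẋ'−ẋ)/dt = (1.264309282−1.225683629)/0.011362 = 3.399547
θ̈ = (θ̇'−θ̇)/dt = (0.376632973−0.437394336)/0.011362 = -5.347770
sinθ=-0.055321, cosθ=0.998469
F = (M+m)·ẍ + m·l·cosθ·θ̈ − m·l·sinθ·θ̇² = 6.944639 + -0.861033 − -0.001707 = 6.085312

F = 6.085312 N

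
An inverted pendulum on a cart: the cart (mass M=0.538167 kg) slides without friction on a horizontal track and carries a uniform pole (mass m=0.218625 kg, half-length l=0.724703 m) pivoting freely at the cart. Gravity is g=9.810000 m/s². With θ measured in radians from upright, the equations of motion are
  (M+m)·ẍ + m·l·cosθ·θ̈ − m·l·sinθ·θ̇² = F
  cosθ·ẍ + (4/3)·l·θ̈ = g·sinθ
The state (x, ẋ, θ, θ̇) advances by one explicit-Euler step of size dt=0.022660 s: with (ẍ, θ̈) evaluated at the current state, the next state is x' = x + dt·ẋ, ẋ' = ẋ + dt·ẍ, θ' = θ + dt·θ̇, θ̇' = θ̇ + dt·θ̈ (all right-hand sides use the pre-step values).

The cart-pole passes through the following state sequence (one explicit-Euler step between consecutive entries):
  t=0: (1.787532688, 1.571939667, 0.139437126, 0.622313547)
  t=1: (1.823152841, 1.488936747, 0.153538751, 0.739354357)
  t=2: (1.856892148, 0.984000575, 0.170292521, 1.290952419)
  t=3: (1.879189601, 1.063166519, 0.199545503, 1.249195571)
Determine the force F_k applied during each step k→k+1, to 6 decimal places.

F_0 = -1.970231 N
F_1 = -13.065565 N
F_2 = 2.311473 N

step 0→1:
  ẍ = (ẋ'−ẋ)/dt = (1.488936747−1.571939667)/0.022660 = -3.662971
  θ̈ = (θ̇'−θ̇)/dt = (0.739354357−0.622313547)/0.022660 = 5.165084
  sinθ=0.138986, cosθ=0.990294
  F = (M+m)·ẍ + m·l·cosθ·θ̈ − m·l·sinθ·θ̇² = -2.772107 + 0.810404 − 0.008528 = -1.970231
step 1→2:
  ẍ = (ẋ'−ẋ)/dt = (0.984000575−1.488936747)/0.022660 = -22.283150
  θ̈ = (θ̇'−θ̇)/dt = (1.290952419−0.739354357)/0.022660 = 24.342368
  sinθ=0.152936, cosθ=0.988236
  F = (M+m)·ẍ + m·l·cosθ·θ̈ − m·l·sinθ·θ̇² = -16.863709 + 3.811390 − 0.013246 = -13.065565
step 2→3:
  ẍ = (ẋ'−ẋ)/dt = (1.063166519−0.984000575)/0.022660 = 3.493643
  θ̈ = (θ̇'−θ̇)/dt = (1.249195571−1.290952419)/0.022660 = -1.842756
  sinθ=0.169471, cosθ=0.985535
  F = (M+m)·ẍ + m·l·cosθ·θ̈ − m·l·sinθ·θ̇² = 2.643961 + -0.287740 − 0.044748 = 2.311473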